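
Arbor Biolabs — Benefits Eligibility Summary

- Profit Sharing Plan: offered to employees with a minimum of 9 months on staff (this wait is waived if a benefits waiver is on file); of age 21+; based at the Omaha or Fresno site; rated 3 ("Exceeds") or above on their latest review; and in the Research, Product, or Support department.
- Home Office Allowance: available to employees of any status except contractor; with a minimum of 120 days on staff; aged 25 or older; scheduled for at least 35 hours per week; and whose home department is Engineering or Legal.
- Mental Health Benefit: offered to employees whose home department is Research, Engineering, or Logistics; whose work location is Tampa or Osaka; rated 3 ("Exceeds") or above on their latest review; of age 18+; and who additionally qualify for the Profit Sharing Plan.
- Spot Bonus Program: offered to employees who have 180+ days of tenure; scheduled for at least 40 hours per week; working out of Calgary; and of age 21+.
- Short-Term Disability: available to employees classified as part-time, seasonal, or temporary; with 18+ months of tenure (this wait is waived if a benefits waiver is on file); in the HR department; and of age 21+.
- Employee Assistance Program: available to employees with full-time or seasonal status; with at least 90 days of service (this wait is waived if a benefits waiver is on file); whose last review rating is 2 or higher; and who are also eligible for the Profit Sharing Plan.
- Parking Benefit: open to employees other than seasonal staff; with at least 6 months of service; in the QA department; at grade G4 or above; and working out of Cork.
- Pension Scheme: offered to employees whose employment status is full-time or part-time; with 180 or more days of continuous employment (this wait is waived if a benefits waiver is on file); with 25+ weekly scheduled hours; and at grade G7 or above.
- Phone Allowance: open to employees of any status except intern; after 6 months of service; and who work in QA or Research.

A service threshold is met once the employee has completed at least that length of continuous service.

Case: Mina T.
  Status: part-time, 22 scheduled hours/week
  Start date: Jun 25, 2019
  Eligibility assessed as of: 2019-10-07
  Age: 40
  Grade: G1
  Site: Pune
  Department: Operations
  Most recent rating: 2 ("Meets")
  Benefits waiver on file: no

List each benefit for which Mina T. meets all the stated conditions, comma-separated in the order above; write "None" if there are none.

None

Service from Jun 25, 2019 to 2019-10-07: 104 days.
Profit Sharing Plan — no waiver, service 104 days < 9 months (≈270 days) ✗ → not eligible.
Home Office Allowance — status part-time ✓ (not excluded); service 104 days < 120 days ✗ → not eligible.
Mental Health Benefit — dept Operations ✗ → not eligible.
Spot Bonus Program — service 104 days < 180 days ✗ → not eligible.
Short-Term Disability — status part-time ✓; no waiver, service 104 days < 18 months (≈540 days) ✗ → not eligible.
Employee Assistance Program — status part-time ✗ (requires full-time or seasonal) → not eligible.
Parking Benefit — status part-time ✓ (not excluded); service 104 days < 6 months (≈180 days) ✗ → not eligible.
Pension Scheme — status part-time ✓; no waiver, service 104 days < 180 days ✗ → not eligible.
Phone Allowance — status part-time ✓ (not excluded); service 104 days < 6 months (≈180 days) ✗ → not eligible.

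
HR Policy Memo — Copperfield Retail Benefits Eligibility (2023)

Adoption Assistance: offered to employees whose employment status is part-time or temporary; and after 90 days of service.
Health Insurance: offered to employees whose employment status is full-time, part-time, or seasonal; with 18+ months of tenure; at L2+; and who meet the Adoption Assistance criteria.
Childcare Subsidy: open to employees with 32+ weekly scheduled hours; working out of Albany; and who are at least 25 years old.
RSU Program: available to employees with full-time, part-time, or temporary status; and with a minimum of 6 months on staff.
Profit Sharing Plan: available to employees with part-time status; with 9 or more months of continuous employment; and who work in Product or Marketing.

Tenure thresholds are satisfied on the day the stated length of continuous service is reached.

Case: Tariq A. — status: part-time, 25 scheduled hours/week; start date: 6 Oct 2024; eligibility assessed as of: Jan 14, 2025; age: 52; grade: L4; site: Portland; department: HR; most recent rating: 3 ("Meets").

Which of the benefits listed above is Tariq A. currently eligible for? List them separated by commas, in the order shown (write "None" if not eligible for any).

Adoption Assistance

Service from 6 Oct 2024 to Jan 14, 2025: 100 days.
Adoption Assistance — status part-time ✓; service 100 days ≥ 90 days ✓ → eligible.
Health Insurance — status part-time ✓; service 100 days < 18 months (≈540 days) ✗ → not eligible.
Childcare Subsidy — 25 hrs/wk < 32 ✗ → not eligible.
RSU Program — status part-time ✓; service 100 days < 6 months (≈180 days) ✗ → not eligible.
Profit Sharing Plan — status part-time ✓; service 100 days < 9 months (≈270 days) ✗ → not eligible.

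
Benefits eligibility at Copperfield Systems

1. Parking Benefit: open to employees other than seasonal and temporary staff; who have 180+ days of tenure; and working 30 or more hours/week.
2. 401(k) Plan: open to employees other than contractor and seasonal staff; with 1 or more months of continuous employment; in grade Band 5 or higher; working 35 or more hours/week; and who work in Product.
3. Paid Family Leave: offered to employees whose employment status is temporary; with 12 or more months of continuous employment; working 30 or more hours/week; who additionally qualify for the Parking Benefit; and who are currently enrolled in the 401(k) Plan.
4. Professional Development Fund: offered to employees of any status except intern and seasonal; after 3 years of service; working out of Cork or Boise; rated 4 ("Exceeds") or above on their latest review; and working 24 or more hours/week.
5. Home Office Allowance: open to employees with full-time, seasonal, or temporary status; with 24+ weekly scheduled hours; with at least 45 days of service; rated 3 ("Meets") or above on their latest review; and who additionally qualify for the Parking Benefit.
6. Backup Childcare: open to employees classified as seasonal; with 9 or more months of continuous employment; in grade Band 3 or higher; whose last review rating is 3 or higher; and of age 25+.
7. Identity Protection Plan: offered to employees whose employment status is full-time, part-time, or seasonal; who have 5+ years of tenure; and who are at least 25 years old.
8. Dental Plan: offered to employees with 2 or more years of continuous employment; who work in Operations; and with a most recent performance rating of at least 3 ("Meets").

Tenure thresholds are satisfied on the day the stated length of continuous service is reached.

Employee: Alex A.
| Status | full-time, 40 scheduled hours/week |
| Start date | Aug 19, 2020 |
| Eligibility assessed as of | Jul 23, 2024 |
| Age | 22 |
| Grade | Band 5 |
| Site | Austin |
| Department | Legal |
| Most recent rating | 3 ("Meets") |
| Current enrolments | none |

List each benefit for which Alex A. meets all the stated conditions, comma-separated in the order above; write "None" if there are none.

Parking Benefit, Home Office Allowance

Service from Aug 19, 2020 to Jul 23, 2024: 1434 days.
Parking Benefit — status full-time ✓ (not excluded); service 1434 days ≥ 180 days ✓; 40 hrs/wk ≥ 30 ✓ → eligible.
401(k) Plan — status full-time ✓ (not excluded); service 1434 days ≥ 1 month (≈30 days) ✓; grade Band 5 ≥ Band 5 ✓; 40 hrs/wk ≥ 35 ✓; dept Legal ✗ → not eligible.
Paid Family Leave — status full-time ✗ (requires temporary) → not eligible.
Professional Development Fund — status full-time ✓ (not excluded); service 1434 days ≥ 3 years (≈1095 days) ✓; site Austin ✗ (not Cork or Boise) → not eligible.
Home Office Allowance — status full-time ✓; 40 hrs/wk ≥ 24 ✓; service 1434 days ≥ 45 days ✓; rating 3 ≥ 3 ✓; eligible for Parking Benefit ✓ → eligible.
Backup Childcare — status full-time ✗ (requires seasonal) → not eligible.
Identity Protection Plan — status full-time ✓; service 1434 days < 5 years (≈1825 days) ✗ → not eligible.
Dental Plan — service 1434 days ≥ 2 years (≈730 days) ✓; dept Legal ✗ → not eligible.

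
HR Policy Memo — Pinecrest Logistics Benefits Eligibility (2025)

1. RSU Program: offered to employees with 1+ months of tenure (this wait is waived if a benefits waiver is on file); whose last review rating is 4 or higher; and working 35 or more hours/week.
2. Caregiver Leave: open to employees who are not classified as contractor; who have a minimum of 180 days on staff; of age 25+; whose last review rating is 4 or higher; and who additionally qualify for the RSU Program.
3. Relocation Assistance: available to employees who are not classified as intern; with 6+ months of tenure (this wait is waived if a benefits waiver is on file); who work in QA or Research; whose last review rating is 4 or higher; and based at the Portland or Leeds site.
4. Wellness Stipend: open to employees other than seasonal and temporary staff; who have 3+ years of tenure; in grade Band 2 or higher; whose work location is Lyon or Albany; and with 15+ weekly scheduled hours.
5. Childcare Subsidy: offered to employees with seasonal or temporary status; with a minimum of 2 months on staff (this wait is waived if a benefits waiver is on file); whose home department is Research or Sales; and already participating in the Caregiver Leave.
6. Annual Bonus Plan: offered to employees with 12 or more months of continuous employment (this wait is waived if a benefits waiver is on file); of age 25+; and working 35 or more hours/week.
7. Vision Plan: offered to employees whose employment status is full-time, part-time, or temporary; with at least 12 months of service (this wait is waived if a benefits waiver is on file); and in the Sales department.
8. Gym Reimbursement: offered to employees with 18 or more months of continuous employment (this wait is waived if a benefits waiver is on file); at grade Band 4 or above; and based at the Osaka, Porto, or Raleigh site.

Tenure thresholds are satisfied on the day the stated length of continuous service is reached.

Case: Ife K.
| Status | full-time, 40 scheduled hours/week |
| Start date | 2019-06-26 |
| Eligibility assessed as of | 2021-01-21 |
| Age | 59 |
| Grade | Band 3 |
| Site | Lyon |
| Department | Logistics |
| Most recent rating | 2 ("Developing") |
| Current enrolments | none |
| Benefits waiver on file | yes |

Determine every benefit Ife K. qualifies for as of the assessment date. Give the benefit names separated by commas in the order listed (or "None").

Service from 2019-06-26 to 2021-01-21: 575 days.
RSU Program — benefits waiver on file ✓; rating 2 < 4 ✗ → not eligible.
Caregiver Leave — status full-time ✓ (not excluded); service 575 days ≥ 180 days ✓; age 59 ≥ 25 ✓; rating 2 < 4 ✗ → not eligible.
Relocation Assistance — status full-time ✓ (not excluded); benefits waiver on file ✓; dept Logistics ✗ → not eligible.
Wellness Stipend — status full-time ✓ (not excluded); service 575 days < 3 years (≈1095 days) ✗ → not eligible.
Childcare Subsidy — status full-time ✗ (requires seasonal or temporary) → not eligible.
Annual Bonus Plan — benefits waiver on file ✓; age 59 ≥ 25 ✓; 40 hrs/wk ≥ 35 ✓ → eligible.
Vision Plan — status full-time ✓; benefits waiver on file ✓; dept Logistics ✗ → not eligible.
Gym Reimbursement — benefits waiver on file ✓; grade Band 3 < Band 4 ✗ → not eligible.

Annual Bonus Plan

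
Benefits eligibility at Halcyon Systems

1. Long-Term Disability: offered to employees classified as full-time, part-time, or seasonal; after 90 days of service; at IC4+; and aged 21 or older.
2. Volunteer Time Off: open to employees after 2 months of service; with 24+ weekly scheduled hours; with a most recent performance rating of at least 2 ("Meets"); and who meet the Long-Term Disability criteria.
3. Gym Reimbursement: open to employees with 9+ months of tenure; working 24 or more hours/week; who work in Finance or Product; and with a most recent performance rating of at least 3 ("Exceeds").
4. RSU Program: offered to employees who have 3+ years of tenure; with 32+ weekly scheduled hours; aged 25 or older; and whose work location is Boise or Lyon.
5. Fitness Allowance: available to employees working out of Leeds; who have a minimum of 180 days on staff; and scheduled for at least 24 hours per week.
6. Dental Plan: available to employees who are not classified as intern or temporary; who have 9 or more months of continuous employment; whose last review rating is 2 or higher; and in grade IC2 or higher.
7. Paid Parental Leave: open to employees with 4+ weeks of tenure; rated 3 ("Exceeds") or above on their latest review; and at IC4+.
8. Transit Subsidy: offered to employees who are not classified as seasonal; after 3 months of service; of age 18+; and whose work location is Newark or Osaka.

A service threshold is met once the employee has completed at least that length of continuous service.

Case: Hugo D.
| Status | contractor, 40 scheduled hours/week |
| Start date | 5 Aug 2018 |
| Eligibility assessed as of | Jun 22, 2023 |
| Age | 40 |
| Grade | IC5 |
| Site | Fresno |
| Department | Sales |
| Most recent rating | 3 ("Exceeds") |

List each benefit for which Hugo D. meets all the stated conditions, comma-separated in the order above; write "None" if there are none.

Dental Plan, Paid Parental Leave

Service from 5 Aug 2018 to Jun 22, 2023: 1782 days.
Long-Term Disability — status contractor ✗ (requires full-time, part-time, or seasonal) → not eligible.
Volunteer Time Off — service 1782 days ≥ 2 months (≈60 days) ✓; 40 hrs/wk ≥ 24 ✓; rating 3 ≥ 2 ✓; not eligible for Long-Term Disability ✗ → not eligible.
Gym Reimbursement — service 1782 days ≥ 9 months (≈270 days) ✓; 40 hrs/wk ≥ 24 ✓; dept Sales ✗ → not eligible.
RSU Program — service 1782 days ≥ 3 years (≈1095 days) ✓; 40 hrs/wk ≥ 32 ✓; age 40 ≥ 25 ✓; site Fresno ✗ (not Boise or Lyon) → not eligible.
Fitness Allowance — site Fresno ✗ (not Leeds) → not eligible.
Dental Plan — status contractor ✓ (not excluded); service 1782 days ≥ 9 months (≈270 days) ✓; rating 3 ≥ 2 ✓; grade IC5 ≥ IC2 ✓ → eligible.
Paid Parental Leave — service 1782 days ≥ 4 weeks (≈28 days) ✓; rating 3 ≥ 3 ✓; grade IC5 ≥ IC4 ✓ → eligible.
Transit Subsidy — status contractor ✓ (not excluded); service 1782 days ≥ 3 months (≈90 days) ✓; age 40 ≥ 18 ✓; site Fresno ✗ (not Newark or Osaka) → not eligible.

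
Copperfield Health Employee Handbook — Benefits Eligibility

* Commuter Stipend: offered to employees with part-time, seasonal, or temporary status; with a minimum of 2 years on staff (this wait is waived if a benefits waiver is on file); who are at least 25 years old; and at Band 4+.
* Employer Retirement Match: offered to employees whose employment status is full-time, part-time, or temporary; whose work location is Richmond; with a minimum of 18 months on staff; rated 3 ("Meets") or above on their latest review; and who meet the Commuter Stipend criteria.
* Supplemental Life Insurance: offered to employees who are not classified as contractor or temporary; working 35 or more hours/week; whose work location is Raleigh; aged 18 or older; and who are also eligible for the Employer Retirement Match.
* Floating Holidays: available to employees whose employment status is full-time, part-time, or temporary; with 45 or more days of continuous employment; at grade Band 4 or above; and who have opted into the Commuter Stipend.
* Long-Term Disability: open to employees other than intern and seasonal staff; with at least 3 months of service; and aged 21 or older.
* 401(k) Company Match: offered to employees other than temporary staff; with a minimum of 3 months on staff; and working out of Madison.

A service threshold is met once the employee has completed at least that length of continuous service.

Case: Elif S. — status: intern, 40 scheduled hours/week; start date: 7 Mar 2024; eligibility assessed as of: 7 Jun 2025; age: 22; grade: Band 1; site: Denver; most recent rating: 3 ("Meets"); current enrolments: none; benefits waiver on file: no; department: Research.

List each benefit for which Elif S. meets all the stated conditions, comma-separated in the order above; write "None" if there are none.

None

Service from 7 Mar 2024 to 7 Jun 2025: 457 days.
Commuter Stipend — status intern ✗ (requires part-time, seasonal, or temporary) → not eligible.
Employer Retirement Match — status intern ✗ (requires full-time, part-time, or temporary) → not eligible.
Supplemental Life Insurance — status intern ✓ (not excluded); 40 hrs/wk ≥ 35 ✓; site Denver ✗ (not Raleigh) → not eligible.
Floating Holidays — status intern ✗ (requires full-time, part-time, or temporary) → not eligible.
Long-Term Disability — status intern ✗ (excluded) → not eligible.
401(k) Company Match — status intern ✓ (not excluded); service 457 days ≥ 3 months (≈90 days) ✓; site Denver ✗ (not Madison) → not eligible.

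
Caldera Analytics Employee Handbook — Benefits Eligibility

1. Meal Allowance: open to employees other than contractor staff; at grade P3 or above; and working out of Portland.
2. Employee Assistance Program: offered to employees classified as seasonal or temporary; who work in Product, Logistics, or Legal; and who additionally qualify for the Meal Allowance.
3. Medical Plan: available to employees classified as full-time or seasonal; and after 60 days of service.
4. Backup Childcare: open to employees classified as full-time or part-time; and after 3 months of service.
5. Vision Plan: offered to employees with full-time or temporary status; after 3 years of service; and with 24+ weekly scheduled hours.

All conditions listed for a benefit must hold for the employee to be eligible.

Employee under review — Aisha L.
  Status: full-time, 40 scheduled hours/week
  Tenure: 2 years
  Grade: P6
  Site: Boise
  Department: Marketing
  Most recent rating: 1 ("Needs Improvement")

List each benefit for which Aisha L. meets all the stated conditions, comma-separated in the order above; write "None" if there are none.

Meal Allowance — status full-time ✓ (not excluded); grade P6 ≥ P3 ✓; site Boise ✗ (not Portland) → not eligible.
Employee Assistance Program — status full-time ✗ (requires seasonal or temporary) → not eligible.
Medical Plan — status full-time ✓; service 2 years ≥ 60 days ✓ → eligible.
Backup Childcare — status full-time ✓; service 2 years ≥ 3 months (≈90 days) ✓ → eligible.
Vision Plan — status full-time ✓; service 2 years < 3 years ✗ → not eligible.

Medical Plan, Backup Childcare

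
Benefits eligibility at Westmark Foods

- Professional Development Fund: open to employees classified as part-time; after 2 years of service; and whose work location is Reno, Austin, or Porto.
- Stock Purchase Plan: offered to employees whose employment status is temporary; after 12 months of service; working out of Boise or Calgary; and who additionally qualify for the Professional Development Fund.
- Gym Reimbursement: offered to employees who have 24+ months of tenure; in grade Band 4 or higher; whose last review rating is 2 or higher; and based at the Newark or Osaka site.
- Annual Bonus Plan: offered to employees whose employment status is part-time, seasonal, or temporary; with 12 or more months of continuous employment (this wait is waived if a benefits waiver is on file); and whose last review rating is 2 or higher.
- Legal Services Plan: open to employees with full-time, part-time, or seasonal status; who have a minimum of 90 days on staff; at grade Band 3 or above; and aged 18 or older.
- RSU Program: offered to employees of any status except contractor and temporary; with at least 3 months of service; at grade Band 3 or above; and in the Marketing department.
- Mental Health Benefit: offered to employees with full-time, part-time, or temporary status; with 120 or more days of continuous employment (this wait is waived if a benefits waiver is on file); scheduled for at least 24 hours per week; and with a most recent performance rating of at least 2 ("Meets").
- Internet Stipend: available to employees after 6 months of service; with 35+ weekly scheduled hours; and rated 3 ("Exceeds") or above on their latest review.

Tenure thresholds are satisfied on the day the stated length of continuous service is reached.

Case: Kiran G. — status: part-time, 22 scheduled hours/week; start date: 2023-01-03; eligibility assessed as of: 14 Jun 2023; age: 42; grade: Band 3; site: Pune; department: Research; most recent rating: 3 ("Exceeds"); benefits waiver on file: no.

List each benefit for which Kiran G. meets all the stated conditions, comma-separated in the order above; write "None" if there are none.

Legal Services Plan

Service from 2023-01-03 to 14 Jun 2023: 162 days.
Professional Development Fund — status part-time ✓; service 162 days < 2 years (≈730 days) ✗ → not eligible.
Stock Purchase Plan — status part-time ✗ (requires temporary) → not eligible.
Gym Reimbursement — service 162 days < 24 months (≈720 days) ✗ → not eligible.
Annual Bonus Plan — status part-time ✓; no waiver, service 162 days < 12 months (≈360 days) ✗ → not eligible.
Legal Services Plan — status part-time ✓; service 162 days ≥ 90 days ✓; grade Band 3 ≥ Band 3 ✓; age 42 ≥ 18 ✓ → eligible.
RSU Program — status part-time ✓ (not excluded); service 162 days ≥ 3 months (≈90 days) ✓; grade Band 3 ≥ Band 3 ✓; dept Research ✗ → not eligible.
Mental Health Benefit — status part-time ✓; no waiver, service 162 days ≥ 120 days ✓; 22 hrs/wk < 24 ✗ → not eligible.
Internet Stipend — service 162 days < 6 months (≈180 days) ✗ → not eligible.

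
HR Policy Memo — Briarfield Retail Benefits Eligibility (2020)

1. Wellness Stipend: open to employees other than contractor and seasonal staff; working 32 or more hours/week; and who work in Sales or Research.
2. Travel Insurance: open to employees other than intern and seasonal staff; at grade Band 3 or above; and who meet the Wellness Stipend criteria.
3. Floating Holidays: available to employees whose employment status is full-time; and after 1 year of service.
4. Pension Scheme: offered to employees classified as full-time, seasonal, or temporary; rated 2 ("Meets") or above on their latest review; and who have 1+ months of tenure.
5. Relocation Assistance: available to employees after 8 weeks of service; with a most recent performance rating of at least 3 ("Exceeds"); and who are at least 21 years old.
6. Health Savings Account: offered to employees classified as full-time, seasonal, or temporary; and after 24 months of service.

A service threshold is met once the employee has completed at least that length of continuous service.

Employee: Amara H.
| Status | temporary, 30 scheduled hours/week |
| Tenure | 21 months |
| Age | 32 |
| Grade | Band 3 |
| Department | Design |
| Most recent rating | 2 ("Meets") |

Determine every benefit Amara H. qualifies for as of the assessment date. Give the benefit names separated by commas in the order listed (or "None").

Pension Scheme

Wellness Stipend — status temporary ✓ (not excluded); 30 hrs/wk < 32 ✗ → not eligible.
Travel Insurance — status temporary ✓ (not excluded); grade Band 3 ≥ Band 3 ✓; not eligible for Wellness Stipend ✗ → not eligible.
Floating Holidays — status temporary ✗ (requires full-time) → not eligible.
Pension Scheme — status temporary ✓; rating 2 ≥ 2 ✓; service 21 months ≥ 1 month ✓ → eligible.
Relocation Assistance — service 21 months ≥ 8 weeks (≈56 days) ✓; rating 2 < 3 ✗ → not eligible.
Health Savings Account — status temporary ✓; service 21 months < 24 months ✗ → not eligible.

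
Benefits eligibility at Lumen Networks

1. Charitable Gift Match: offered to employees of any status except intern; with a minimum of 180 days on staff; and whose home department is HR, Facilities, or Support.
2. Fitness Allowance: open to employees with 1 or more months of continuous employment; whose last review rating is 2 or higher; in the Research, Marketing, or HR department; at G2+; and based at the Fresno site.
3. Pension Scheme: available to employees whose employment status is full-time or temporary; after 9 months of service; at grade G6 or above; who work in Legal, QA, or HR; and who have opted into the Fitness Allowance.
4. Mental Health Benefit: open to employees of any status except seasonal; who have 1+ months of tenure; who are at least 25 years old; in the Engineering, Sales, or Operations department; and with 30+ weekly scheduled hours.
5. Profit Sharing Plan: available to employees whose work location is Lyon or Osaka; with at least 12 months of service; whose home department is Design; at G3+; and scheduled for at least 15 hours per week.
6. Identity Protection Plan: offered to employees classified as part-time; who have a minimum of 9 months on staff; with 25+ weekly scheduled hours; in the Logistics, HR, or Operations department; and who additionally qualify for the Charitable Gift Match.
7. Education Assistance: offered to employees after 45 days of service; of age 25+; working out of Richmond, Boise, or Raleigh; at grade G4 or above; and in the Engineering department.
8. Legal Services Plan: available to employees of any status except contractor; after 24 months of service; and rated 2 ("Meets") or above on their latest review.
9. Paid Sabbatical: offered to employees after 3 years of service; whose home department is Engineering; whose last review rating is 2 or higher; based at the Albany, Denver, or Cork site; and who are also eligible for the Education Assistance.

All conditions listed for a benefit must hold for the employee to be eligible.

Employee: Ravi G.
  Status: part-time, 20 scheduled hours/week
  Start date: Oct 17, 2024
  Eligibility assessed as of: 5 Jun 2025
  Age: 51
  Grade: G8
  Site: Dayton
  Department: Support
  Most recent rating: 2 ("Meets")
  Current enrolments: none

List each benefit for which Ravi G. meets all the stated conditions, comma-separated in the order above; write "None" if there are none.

Charitable Gift Match

Service from Oct 17, 2024 to 5 Jun 2025: 231 days.
Charitable Gift Match — status part-time ✓ (not excluded); service 231 days ≥ 180 days ✓; dept Support ✓ → eligible.
Fitness Allowance — service 231 days ≥ 1 month (≈30 days) ✓; rating 2 ≥ 2 ✓; dept Support ✗ → not eligible.
Pension Scheme — status part-time ✗ (requires full-time or temporary) → not eligible.
Mental Health Benefit — status part-time ✓ (not excluded); service 231 days ≥ 1 month (≈30 days) ✓; age 51 ≥ 25 ✓; dept Support ✗ → not eligible.
Profit Sharing Plan — site Dayton ✗ (not Lyon or Osaka) → not eligible.
Identity Protection Plan — status part-time ✓; service 231 days < 9 months (≈270 days) ✗ → not eligible.
Education Assistance — service 231 days ≥ 45 days ✓; age 51 ≥ 25 ✓; site Dayton ✗ (not Richmond, Boise, or Raleigh) → not eligible.
Legal Services Plan — status part-time ✓ (not excluded); service 231 days < 24 months (≈720 days) ✗ → not eligible.
Paid Sabbatical — service 231 days < 3 years (≈1095 days) ✗ → not eligible.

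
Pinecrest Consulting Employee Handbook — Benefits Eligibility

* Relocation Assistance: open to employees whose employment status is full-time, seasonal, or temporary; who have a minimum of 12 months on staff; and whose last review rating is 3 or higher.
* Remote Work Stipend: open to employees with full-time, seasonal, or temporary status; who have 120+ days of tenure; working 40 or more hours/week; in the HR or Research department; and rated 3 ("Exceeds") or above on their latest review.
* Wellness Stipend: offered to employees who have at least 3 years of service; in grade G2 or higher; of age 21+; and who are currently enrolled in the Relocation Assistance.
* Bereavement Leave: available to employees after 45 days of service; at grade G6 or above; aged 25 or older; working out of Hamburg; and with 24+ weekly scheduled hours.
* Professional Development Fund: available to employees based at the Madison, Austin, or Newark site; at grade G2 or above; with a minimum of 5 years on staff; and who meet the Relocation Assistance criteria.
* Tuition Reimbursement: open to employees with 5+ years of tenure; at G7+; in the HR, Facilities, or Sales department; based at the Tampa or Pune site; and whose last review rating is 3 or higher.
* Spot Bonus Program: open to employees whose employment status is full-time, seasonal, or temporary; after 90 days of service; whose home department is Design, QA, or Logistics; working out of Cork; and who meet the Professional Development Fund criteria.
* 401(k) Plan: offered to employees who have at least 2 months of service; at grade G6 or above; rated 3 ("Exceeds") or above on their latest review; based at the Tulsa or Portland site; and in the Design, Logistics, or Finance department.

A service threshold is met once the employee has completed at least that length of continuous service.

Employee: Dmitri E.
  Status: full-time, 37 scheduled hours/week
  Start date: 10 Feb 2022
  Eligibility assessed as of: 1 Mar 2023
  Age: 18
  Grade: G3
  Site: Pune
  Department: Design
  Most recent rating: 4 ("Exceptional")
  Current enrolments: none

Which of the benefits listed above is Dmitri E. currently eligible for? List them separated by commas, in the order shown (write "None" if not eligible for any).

Relocation Assistance

Service from 10 Feb 2022 to 1 Mar 2023: 384 days.
Relocation Assistance — status full-time ✓; service 384 days ≥ 12 months (≈360 days) ✓; rating 4 ≥ 3 ✓ → eligible.
Remote Work Stipend — status full-time ✓; service 384 days ≥ 120 days ✓; 37 hrs/wk < 40 ✗ → not eligible.
Wellness Stipend — service 384 days < 3 years (≈1095 days) ✗ → not eligible.
Bereavement Leave — service 384 days ≥ 45 days ✓; grade G3 < G6 ✗ → not eligible.
Professional Development Fund — site Pune ✗ (not Madison, Austin, or Newark) → not eligible.
Tuition Reimbursement — service 384 days < 5 years (≈1825 days) ✗ → not eligible.
Spot Bonus Program — status full-time ✓; service 384 days ≥ 90 days ✓; dept Design ✓; site Pune ✗ (not Cork) → not eligible.
401(k) Plan — service 384 days ≥ 2 months (≈60 days) ✓; grade G3 < G6 ✗ → not eligible.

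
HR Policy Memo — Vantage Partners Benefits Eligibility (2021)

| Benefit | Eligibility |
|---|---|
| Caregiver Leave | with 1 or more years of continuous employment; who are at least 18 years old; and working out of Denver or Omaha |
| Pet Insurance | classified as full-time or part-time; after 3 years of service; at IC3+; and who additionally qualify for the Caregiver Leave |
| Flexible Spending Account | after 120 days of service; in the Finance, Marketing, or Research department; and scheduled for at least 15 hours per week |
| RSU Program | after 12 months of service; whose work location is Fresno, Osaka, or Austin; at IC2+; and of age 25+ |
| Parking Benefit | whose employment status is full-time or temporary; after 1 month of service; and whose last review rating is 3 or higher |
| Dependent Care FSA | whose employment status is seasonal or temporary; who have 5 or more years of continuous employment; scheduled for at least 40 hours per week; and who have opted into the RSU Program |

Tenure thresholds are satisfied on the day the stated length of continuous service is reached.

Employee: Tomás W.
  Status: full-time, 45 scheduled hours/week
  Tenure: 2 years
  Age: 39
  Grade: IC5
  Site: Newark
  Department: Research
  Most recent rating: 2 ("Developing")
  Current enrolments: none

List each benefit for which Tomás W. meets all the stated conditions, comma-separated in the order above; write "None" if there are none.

Caregiver Leave — service 2 years ≥ 1 year ✓; age 39 ≥ 18 ✓; site Newark ✗ (not Denver or Omaha) → not eligible.
Pet Insurance — status full-time ✓; service 2 years < 3 years ✗ → not eligible.
Flexible Spending Account — service 2 years ≥ 120 days ✓; dept Research ✓; 45 hrs/wk ≥ 15 ✓ → eligible.
RSU Program — service 2 years ≥ 12 months (≈360 days) ✓; site Newark ✗ (not Fresno, Osaka, or Austin) → not eligible.
Parking Benefit — status full-time ✓; service 2 years ≥ 1 month (≈30 days) ✓; rating 2 < 3 ✗ → not eligible.
Dependent Care FSA — status full-time ✗ (requires seasonal or temporary) → not eligible.

Flexible Spending Account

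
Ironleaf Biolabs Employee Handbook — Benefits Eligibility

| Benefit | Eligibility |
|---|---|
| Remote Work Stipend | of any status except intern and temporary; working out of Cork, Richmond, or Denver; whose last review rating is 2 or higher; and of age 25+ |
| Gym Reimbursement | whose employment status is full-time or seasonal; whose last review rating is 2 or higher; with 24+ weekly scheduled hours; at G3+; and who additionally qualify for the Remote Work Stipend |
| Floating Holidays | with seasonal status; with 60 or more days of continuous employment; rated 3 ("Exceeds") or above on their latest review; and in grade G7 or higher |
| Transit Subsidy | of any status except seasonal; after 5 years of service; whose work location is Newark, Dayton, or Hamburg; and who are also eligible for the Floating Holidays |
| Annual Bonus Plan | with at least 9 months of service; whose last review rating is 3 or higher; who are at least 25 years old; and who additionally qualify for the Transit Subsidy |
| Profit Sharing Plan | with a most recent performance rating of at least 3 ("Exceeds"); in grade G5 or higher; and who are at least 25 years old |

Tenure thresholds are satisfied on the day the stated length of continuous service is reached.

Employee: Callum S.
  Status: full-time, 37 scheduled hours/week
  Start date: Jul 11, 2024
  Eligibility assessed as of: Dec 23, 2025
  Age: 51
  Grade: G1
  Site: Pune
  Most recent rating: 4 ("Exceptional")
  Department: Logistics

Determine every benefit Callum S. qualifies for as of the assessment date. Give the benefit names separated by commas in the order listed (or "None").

Service from Jul 11, 2024 to Dec 23, 2025: 530 days.
Remote Work Stipend — status full-time ✓ (not excluded); site Pune ✗ (not Cork, Richmond, or Denver) → not eligible.
Gym Reimbursement — status full-time ✓; rating 4 ≥ 2 ✓; 37 hrs/wk ≥ 24 ✓; grade G1 < G3 ✗ → not eligible.
Floating Holidays — status full-time ✗ (requires seasonal) → not eligible.
Transit Subsidy — status full-time ✓ (not excluded); service 530 days < 5 years (≈1825 days) ✗ → not eligible.
Annual Bonus Plan — service 530 days ≥ 9 months (≈270 days) ✓; rating 4 ≥ 3 ✓; age 51 ≥ 25 ✓; not eligible for Transit Subsidy ✗ → not eligible.
Profit Sharing Plan — rating 4 ≥ 3 ✓; grade G1 < G5 ✗ → not eligible.

None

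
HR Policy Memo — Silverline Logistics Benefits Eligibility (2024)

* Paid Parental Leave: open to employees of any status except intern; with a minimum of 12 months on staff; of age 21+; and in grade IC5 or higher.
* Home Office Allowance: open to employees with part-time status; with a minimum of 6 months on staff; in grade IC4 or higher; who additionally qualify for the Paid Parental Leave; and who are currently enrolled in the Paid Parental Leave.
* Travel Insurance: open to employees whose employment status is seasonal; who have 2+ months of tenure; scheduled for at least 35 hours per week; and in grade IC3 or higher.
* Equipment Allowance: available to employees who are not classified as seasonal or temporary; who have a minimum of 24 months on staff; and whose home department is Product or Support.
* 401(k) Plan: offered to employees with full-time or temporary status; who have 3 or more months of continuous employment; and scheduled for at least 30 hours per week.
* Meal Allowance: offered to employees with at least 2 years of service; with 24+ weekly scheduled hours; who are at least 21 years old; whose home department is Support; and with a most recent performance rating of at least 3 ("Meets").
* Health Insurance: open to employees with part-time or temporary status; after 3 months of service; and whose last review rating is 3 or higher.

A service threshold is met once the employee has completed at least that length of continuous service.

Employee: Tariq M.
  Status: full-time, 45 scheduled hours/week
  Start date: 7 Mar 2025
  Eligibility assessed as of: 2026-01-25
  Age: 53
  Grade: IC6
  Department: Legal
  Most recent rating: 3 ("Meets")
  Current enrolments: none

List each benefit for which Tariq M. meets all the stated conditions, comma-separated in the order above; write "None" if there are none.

401(k) Plan

Service from 7 Mar 2025 to 2026-01-25: 324 days.
Paid Parental Leave — status full-time ✓ (not excluded); service 324 days < 12 months (≈360 days) ✗ → not eligible.
Home Office Allowance — status full-time ✗ (requires part-time) → not eligible.
Travel Insurance — status full-time ✗ (requires seasonal) → not eligible.
Equipment Allowance — status full-time ✓ (not excluded); service 324 days < 24 months (≈720 days) ✗ → not eligible.
401(k) Plan — status full-time ✓; service 324 days ≥ 3 months (≈90 days) ✓; 45 hrs/wk ≥ 30 ✓ → eligible.
Meal Allowance — service 324 days < 2 years (≈730 days) ✗ → not eligible.
Health Insurance — status full-time ✗ (requires part-time or temporary) → not eligible.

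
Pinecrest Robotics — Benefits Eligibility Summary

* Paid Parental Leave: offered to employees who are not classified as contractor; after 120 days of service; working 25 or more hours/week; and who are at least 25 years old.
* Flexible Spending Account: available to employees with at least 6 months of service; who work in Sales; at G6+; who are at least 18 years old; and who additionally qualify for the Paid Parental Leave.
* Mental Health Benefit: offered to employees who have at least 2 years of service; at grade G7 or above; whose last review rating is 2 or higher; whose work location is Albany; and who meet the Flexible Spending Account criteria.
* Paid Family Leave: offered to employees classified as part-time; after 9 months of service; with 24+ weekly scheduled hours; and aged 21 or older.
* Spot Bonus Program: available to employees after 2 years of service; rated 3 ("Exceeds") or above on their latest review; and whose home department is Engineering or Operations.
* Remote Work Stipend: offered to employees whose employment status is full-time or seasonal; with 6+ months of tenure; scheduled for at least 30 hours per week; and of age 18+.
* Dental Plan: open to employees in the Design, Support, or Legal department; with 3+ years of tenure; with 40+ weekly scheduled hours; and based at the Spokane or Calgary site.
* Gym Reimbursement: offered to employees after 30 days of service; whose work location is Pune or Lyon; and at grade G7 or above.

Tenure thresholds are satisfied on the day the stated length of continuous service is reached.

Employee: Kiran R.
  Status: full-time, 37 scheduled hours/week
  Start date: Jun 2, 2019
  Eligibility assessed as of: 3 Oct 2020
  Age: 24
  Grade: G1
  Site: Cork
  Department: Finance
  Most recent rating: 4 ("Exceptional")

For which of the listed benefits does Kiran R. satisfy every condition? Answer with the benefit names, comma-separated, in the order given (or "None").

Remote Work Stipend

Service from Jun 2, 2019 to 3 Oct 2020: 489 days.
Paid Parental Leave — status full-time ✓ (not excluded); service 489 days ≥ 120 days ✓; 37 hrs/wk ≥ 25 ✓; age 24 < 25 ✗ → not eligible.
Flexible Spending Account — service 489 days ≥ 6 months (≈180 days) ✓; dept Finance ✗ → not eligible.
Mental Health Benefit — service 489 days < 2 years (≈730 days) ✗ → not eligible.
Paid Family Leave — status full-time ✗ (requires part-time) → not eligible.
Spot Bonus Program — service 489 days < 2 years (≈730 days) ✗ → not eligible.
Remote Work Stipend — status full-time ✓; service 489 days ≥ 6 months (≈180 days) ✓; 37 hrs/wk ≥ 30 ✓; age 24 ≥ 18 ✓ → eligible.
Dental Plan — dept Finance ✗ → not eligible.
Gym Reimbursement — service 489 days ≥ 30 days ✓; site Cork ✗ (not Pune or Lyon) → not eligible.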